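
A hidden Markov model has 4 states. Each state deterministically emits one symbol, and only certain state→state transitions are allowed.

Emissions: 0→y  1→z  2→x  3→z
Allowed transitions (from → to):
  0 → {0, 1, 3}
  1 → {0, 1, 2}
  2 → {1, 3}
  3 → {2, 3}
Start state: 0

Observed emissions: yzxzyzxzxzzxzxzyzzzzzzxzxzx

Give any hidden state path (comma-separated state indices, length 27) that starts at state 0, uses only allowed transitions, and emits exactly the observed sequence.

0,3,2,1,0,1,2,3,2,3,3,2,3,2,1,0,3,3,3,3,3,3,2,3,2,3,2

  [0] y  {0}  => 0  start
  [1] z  {1,3}  => 3  0->3 ok
  [2] x  {2}  => 2  3->2 ok
  [3] z  {1,3}  => 1  2->1 ok
  [4] y  {0}  => 0  1->0 ok
  [5] z  {1,3}  => 1  0->1 ok
  [6] x  {2}  => 2  1->2 ok
  [7] z  {1,3}  => 3  2->3 ok
  [8] x  {2}  => 2  3->2 ok
  [9] z  {1,3}  => 3  2->3 ok
  [10] z  {1,3}  => 3  3->3 ok
  [11] x  {2}  => 2  3->2 ok
  [12] z  {1,3}  => 3  2->3 ok
  [13] x  {2}  => 2  3->2 ok
  [14] z  {1,3}  => 1  2->1 ok
  [15] y  {0}  => 0  1->0 ok
  [16] z  {1,3}  => 3  0->3 ok
  [17] z  {1,3}  => 3  3->3 ok
  [18] z  {1,3}  => 3  3->3 ok
  [19] z  {1,3}  => 3  3->3 ok
  [20] z  {1,3}  => 3  3->3 ok
  [21] z  {1,3}  => 3  3->3 ok
  [22] x  {2}  => 2  3->2 ok
  [23] z  {1,3}  => 3  2->3 ok
  [24] x  {2}  => 2  3->2 ok
  [25] z  {1,3}  => 3  2->3 ok
  [26] x  {2}  => 2  3->2 ok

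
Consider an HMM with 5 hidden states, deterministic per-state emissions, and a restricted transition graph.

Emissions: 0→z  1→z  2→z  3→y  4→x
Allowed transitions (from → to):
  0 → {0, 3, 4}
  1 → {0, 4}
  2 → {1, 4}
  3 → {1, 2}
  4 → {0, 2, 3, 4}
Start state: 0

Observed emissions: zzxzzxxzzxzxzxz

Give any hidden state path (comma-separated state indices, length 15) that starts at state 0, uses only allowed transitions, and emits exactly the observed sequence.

0,0,4,2,1,4,4,2,1,4,2,4,2,4,2

  t0 'z' -> {0,1,2}, take 0 (start)
  t1 'z' -> {0,1,2}, take 0 (0->0 ok)
  t2 'x' -> {4}, take 4 (0->4 ok)
  t3 'z' -> {0,1,2}, take 2 (4->2 ok)
  t4 'z' -> {0,1,2}, take 1 (2->1 ok)
  t5 'x' -> {4}, take 4 (1->4 ok)
  t6 'x' -> {4}, take 4 (4->4 ok)
  t7 'z' -> {0,1,2}, take 2 (4->2 ok)
  t8 'z' -> {0,1,2}, take 1 (2->1 ok)
  t9 'x' -> {4}, take 4 (1->4 ok)
  t10 'z' -> {0,1,2}, take 2 (4->2 ok)
  t11 'x' -> {4}, take 4 (2->4 ok)
  t12 'z' -> {0,1,2}, take 2 (4->2 ok)
  t13 'x' -> {4}, take 4 (2->4 ok)
  t14 'z' -> {0,1,2}, take 2 (4->2 ok)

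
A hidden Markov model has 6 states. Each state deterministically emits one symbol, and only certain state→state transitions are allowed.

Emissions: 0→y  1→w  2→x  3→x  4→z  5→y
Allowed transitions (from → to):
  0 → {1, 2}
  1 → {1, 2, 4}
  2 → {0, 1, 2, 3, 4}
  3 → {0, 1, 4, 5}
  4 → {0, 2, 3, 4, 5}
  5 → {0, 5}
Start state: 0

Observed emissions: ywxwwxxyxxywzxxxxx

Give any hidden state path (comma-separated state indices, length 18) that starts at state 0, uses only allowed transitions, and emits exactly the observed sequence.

0,1,2,1,1,2,3,0,2,2,0,1,4,2,2,2,2,2

  pos 0: y in {0,5}, choose 0; start
  pos 1: w in {1}, choose 1; 0->1 ok
  pos 2: x in {2,3}, choose 2; 1->2 ok
  pos 3: w in {1}, choose 1; 2->1 ok
  pos 4: w in {1}, choose 1; 1->1 ok
  pos 5: x in {2,3}, choose 2; 1->2 ok
  pos 6: x in {2,3}, choose 3; 2->3 ok
  pos 7: y in {0,5}, choose 0; 3->0 ok
  pos 8: x in {2,3}, choose 2; 0->2 ok
  pos 9: x in {2,3}, choose 2; 2->2 ok
  pos 10: y in {0,5}, choose 0; 2->0 ok
  pos 11: w in {1}, choose 1; 0->1 ok
  pos 12: z in {4}, choose 4; 1->4 ok
  pos 13: x in {2,3}, choose 2; 4->2 ok
  pos 14: x in {2,3}, choose 2; 2->2 ok
  pos 15: x in {2,3}, choose 2; 2->2 ok
  pos 16: x in {2,3}, choose 2; 2->2 ok
  pos 17: x in {2,3}, choose 2; 2->2 ok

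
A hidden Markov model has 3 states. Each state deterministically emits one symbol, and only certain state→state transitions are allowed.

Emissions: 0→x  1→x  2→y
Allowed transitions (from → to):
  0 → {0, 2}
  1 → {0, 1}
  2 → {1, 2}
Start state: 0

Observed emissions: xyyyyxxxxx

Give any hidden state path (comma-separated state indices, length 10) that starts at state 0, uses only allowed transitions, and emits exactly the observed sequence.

  pos 0: x in {0,1}, choose 0; start
  pos 1: y in {2}, choose 2; 0->2 ok
  pos 2: y in {2}, choose 2; 2->2 ok
  pos 3: y in {2}, choose 2; 2->2 ok
  pos 4: y in {2}, choose 2; 2->2 ok
  pos 5: x in {0,1}, choose 1; 2->1 ok
  pos 6: x in {0,1}, choose 1; 1->1 ok
  pos 7: x in {0,1}, choose 1; 1->1 ok
  pos 8: x in {0,1}, choose 1; 1->1 ok
  pos 9: x in {0,1}, choose 0; 1->0 ok

0,2,2,2,2,1,1,1,1,0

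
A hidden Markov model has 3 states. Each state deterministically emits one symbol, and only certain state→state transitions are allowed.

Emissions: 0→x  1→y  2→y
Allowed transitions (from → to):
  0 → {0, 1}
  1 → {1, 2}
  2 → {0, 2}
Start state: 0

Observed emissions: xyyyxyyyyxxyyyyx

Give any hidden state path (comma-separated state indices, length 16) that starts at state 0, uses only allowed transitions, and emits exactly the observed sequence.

  pos 0: x in {0}, choose 0; start
  pos 1: y in {1,2}, choose 1; 0->1 ok
  pos 2: y in {1,2}, choose 1; 1->1 ok
  pos 3: y in {1,2}, choose 2; 1->2 ok
  pos 4: x in {0}, choose 0; 2->0 ok
  pos 5: y in {1,2}, choose 1; 0->1 ok
  pos 6: y in {1,2}, choose 2; 1->2 ok
  pos 7: y in {1,2}, choose 2; 2->2 ok
  pos 8: y in {1,2}, choose 2; 2->2 ok
  pos 9: x in {0}, choose 0; 2->0 ok
  pos 10: x in {0}, choose 0; 0->0 ok
  pos 11: y in {1,2}, choose 1; 0->1 ok
  pos 12: y in {1,2}, choose 1; 1->1 ok
  pos 13: y in {1,2}, choose 1; 1->1 ok
  pos 14: y in {1,2}, choose 2; 1->2 ok
  pos 15: x in {0}, choose 0; 2->0 ok

0,1,1,2,0,1,2,2,2,0,0,1,1,1,2,0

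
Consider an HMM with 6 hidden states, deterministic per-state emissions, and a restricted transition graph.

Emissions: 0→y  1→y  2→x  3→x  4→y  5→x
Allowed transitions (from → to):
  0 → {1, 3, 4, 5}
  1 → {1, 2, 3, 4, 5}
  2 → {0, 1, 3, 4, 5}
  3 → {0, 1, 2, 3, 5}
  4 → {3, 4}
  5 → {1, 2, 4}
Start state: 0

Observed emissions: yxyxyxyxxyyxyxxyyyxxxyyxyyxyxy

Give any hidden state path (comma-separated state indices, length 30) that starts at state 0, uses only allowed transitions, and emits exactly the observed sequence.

0,5,4,3,1,2,4,3,5,4,4,3,1,3,5,1,1,4,3,3,2,1,1,2,0,1,2,4,3,0

  pos 0: y in {0,1,4}, choose 0; start
  pos 1: x in {2,3,5}, choose 5; 0->5 ok
  pos 2: y in {0,1,4}, choose 4; 5->4 ok
  pos 3: x in {2,3,5}, choose 3; 4->3 ok
  pos 4: y in {0,1,4}, choose 1; 3->1 ok
  pos 5: x in {2,3,5}, choose 2; 1->2 ok
  pos 6: y in {0,1,4}, choose 4; 2->4 ok
  pos 7: x in {2,3,5}, choose 3; 4->3 ok
  pos 8: x in {2,3,5}, choose 5; 3->5 ok
  pos 9: y in {0,1,4}, choose 4; 5->4 ok
  pos 10: y in {0,1,4}, choose 4; 4->4 ok
  pos 11: x in {2,3,5}, choose 3; 4->3 ok
  pos 12: y in {0,1,4}, choose 1; 3->1 ok
  pos 13: x in {2,3,5}, choose 3; 1->3 ok
  pos 14: x in {2,3,5}, choose 5; 3->5 ok
  pos 15: y in {0,1,4}, choose 1; 5->1 ok
  pos 16: y in {0,1,4}, choose 1; 1->1 ok
  pos 17: y in {0,1,4}, choose 4; 1->4 ok
  pos 18: x in {2,3,5}, choose 3; 4->3 ok
  pos 19: x in {2,3,5}, choose 3; 3->3 ok
  pos 20: x in {2,3,5}, choose 2; 3->2 ok
  pos 21: y in {0,1,4}, choose 1; 2->1 ok
  pos 22: y in {0,1,4}, choose 1; 1->1 ok
  pos 23: x in {2,3,5}, choose 2; 1->2 ok
  pos 24: y in {0,1,4}, choose 0; 2->0 ok
  pos 25: y in {0,1,4}, choose 1; 0->1 ok
  pos 26: x in {2,3,5}, choose 2; 1->2 ok
  pos 27: y in {0,1,4}, choose 4; 2->4 ok
  pos 28: x in {2,3,5}, choose 3; 4->3 ok
  pos 29: y in {0,1,4}, choose 0; 3->0 ok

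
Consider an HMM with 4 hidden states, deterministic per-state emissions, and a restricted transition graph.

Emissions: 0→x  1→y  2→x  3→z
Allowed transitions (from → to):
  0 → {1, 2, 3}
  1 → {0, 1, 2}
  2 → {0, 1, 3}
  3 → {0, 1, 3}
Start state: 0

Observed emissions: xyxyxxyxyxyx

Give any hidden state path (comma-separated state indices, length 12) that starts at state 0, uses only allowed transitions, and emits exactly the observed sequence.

  t0 'x' -> {0,2}, take 0 (start)
  t1 'y' -> {1}, take 1 (0->1 ok)
  t2 'x' -> {0,2}, take 0 (1->0 ok)
  t3 'y' -> {1}, take 1 (0->1 ok)
  t4 'x' -> {0,2}, take 2 (1->2 ok)
  t5 'x' -> {0,2}, take 0 (2->0 ok)
  t6 'y' -> {1}, take 1 (0->1 ok)
  t7 'x' -> {0,2}, take 2 (1->2 ok)
  t8 'y' -> {1}, take 1 (2->1 ok)
  t9 'x' -> {0,2}, take 2 (1->2 ok)
  t10 'y' -> {1}, take 1 (2->1 ok)
  t11 'x' -> {0,2}, take 2 (1->2 ok)

0,1,0,1,2,0,1,2,1,2,1,2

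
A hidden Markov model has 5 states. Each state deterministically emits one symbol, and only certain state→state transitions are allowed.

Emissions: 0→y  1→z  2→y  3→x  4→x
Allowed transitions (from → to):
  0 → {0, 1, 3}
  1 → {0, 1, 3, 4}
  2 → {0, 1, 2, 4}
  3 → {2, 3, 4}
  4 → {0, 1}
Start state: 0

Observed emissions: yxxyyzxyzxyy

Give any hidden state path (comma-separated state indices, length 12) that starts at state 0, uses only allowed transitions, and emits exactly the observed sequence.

0,3,3,2,2,1,3,2,1,3,2,2

  t0 'y' -> {0,2}, take 0 (start)
  t1 'x' -> {3,4}, take 3 (0->3 ok)
  t2 'x' -> {3,4}, take 3 (3->3 ok)
  t3 'y' -> {0,2}, take 2 (3->2 ok)
  t4 'y' -> {0,2}, take 2 (2->2 ok)
  t5 'z' -> {1}, take 1 (2->1 ok)
  t6 'x' -> {3,4}, take 3 (1->3 ok)
  t7 'y' -> {0,2}, take 2 (3->2 ok)
  t8 'z' -> {1}, take 1 (2->1 ok)
  t9 'x' -> {3,4}, take 3 (1->3 ok)
  t10 'y' -> {0,2}, take 2 (3->2 ok)
  t11 'y' -> {0,2}, take 2 (2->2 ok)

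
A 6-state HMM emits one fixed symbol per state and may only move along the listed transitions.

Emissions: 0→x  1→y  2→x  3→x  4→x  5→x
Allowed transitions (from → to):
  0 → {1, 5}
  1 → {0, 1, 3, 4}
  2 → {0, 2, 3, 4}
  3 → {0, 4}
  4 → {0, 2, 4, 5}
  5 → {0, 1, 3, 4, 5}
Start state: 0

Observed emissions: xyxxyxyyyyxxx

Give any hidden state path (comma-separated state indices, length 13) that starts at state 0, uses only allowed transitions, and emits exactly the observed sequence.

0,1,3,0,1,0,1,1,1,1,3,4,2

  t0 'x' -> {0,2,3,4,5}, take 0 (start)
  t1 'y' -> {1}, take 1 (0->1 ok)
  t2 'x' -> {0,2,3,4,5}, take 3 (1->3 ok)
  t3 'x' -> {0,2,3,4,5}, take 0 (3->0 ok)
  t4 'y' -> {1}, take 1 (0->1 ok)
  t5 'x' -> {0,2,3,4,5}, take 0 (1->0 ok)
  t6 'y' -> {1}, take 1 (0->1 ok)
  t7 'y' -> {1}, take 1 (1->1 ok)
  t8 'y' -> {1}, take 1 (1->1 ok)
  t9 'y' -> {1}, take 1 (1->1 ok)
  t10 'x' -> {0,2,3,4,5}, take 3 (1->3 ok)
  t11 'x' -> {0,2,3,4,5}, take 4 (3->4 ok)
  t12 'x' -> {0,2,3,4,5}, take 2 (4->2 ok)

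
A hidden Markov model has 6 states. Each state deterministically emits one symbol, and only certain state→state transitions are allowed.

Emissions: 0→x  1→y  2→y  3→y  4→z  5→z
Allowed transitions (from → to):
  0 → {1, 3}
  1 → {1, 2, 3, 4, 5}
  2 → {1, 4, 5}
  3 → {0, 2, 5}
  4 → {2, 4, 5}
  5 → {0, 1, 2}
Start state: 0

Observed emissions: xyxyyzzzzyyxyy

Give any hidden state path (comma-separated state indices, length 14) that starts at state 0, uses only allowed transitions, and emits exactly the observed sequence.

  pos 0: x in {0}, choose 0; start
  pos 1: y in {1,2,3}, choose 3; 0->3 ok
  pos 2: x in {0}, choose 0; 3->0 ok
  pos 3: y in {1,2,3}, choose 1; 0->1 ok
  pos 4: y in {1,2,3}, choose 1; 1->1 ok
  pos 5: z in {4,5}, choose 4; 1->4 ok
  pos 6: z in {4,5}, choose 4; 4->4 ok
  pos 7: z in {4,5}, choose 4; 4->4 ok
  pos 8: z in {4,5}, choose 5; 4->5 ok
  pos 9: y in {1,2,3}, choose 1; 5->1 ok
  pos 10: y in {1,2,3}, choose 3; 1->3 ok
  pos 11: x in {0}, choose 0; 3->0 ok
  pos 12: y in {1,2,3}, choose 1; 0->1 ok
  pos 13: y in {1,2,3}, choose 2; 1->2 ok

0,3,0,1,1,4,4,4,5,1,3,0,1,2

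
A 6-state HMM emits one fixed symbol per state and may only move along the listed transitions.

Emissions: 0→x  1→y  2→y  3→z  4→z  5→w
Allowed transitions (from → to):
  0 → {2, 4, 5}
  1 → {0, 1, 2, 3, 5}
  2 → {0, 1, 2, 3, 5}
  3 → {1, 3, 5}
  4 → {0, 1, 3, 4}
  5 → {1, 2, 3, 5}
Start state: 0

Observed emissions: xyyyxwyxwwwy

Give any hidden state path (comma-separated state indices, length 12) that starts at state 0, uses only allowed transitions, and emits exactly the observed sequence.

0,2,1,2,0,5,1,0,5,5,5,2

  [0] x  {0}  => 0  start
  [1] y  {1,2}  => 2  0->2 ok
  [2] y  {1,2}  => 1  2->1 ok
  [3] y  {1,2}  => 2  1->2 ok
  [4] x  {0}  => 0  2->0 ok
  [5] w  {5}  => 5  0->5 ok
  [6] y  {1,2}  => 1  5->1 ok
  [7] x  {0}  => 0  1->0 ok
  [8] w  {5}  => 5  0->5 ok
  [9] w  {5}  => 5  5->5 ok
  [10] w  {5}  => 5  5->5 ok
  [11] y  {1,2}  => 2  5->2 ok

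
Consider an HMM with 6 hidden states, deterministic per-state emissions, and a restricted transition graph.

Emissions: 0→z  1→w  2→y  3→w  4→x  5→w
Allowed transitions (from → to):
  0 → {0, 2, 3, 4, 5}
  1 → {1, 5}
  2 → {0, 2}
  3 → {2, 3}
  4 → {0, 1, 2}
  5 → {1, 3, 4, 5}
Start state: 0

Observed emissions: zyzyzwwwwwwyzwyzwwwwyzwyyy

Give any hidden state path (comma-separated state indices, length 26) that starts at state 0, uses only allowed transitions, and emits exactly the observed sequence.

0,2,0,2,0,5,1,5,1,5,3,2,0,3,2,0,5,3,3,3,2,0,3,2,2,2

  [0] z  {0}  => 0  start
  [1] y  {2}  => 2  0->2 ok
  [2] z  {0}  => 0  2->0 ok
  [3] y  {2}  => 2  0->2 ok
  [4] z  {0}  => 0  2->0 ok
  [5] w  {1,3,5}  => 5  0->5 ok
  [6] w  {1,3,5}  => 1  5->1 ok
  [7] w  {1,3,5}  => 5  1->5 ok
  [8] w  {1,3,5}  => 1  5->1 ok
  [9] w  {1,3,5}  => 5  1->5 ok
  [10] w  {1,3,5}  => 3  5->3 ok
  [11] y  {2}  => 2  3->2 ok
  [12] z  {0}  => 0  2->0 ok
  [13] w  {1,3,5}  => 3  0->3 ok
  [14] y  {2}  => 2  3->2 ok
  [15] z  {0}  => 0  2->0 ok
  [16] w  {1,3,5}  => 5  0->5 ok
  [17] w  {1,3,5}  => 3  5->3 ok
  [18] w  {1,3,5}  => 3  3->3 ok
  [19] w  {1,3,5}  => 3  3->3 ok
  [20] y  {2}  => 2  3->2 ok
  [21] z  {0}  => 0  2->0 ok
  [22] w  {1,3,5}  => 3  0->3 ok
  [23] y  {2}  => 2  3->2 ok
  [24] y  {2}  => 2  2->2 ok
  [25] y  {2}  => 2  2->2 ok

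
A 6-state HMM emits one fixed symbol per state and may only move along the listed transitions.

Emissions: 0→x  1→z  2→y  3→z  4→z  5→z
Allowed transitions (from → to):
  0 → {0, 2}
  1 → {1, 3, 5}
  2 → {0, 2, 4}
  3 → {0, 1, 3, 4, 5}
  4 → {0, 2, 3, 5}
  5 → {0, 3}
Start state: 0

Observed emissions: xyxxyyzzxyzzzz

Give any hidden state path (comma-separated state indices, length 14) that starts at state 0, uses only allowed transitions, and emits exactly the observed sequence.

  0: obs=x cand={0} pick 0 [start]
  1: obs=y cand={2} pick 2 [0->2 ok]
  2: obs=x cand={0} pick 0 [2->0 ok]
  3: obs=x cand={0} pick 0 [0->0 ok]
  4: obs=y cand={2} pick 2 [0->2 ok]
  5: obs=y cand={2} pick 2 [2->2 ok]
  6: obs=z cand={1,3,4,5} pick 4 [2->4 ok]
  7: obs=z cand={1,3,4,5} pick 5 [4->5 ok]
  8: obs=x cand={0} pick 0 [5->0 ok]
  9: obs=y cand={2} pick 2 [0->2 ok]
  10: obs=z cand={1,3,4,5} pick 4 [2->4 ok]
  11: obs=z cand={1,3,4,5} pick 3 [4->3 ok]
  12: obs=z cand={1,3,4,5} pick 4 [3->4 ok]
  13: obs=z cand={1,3,4,5} pick 3 [4->3 ok]

0,2,0,0,2,2,4,5,0,2,4,3,4,3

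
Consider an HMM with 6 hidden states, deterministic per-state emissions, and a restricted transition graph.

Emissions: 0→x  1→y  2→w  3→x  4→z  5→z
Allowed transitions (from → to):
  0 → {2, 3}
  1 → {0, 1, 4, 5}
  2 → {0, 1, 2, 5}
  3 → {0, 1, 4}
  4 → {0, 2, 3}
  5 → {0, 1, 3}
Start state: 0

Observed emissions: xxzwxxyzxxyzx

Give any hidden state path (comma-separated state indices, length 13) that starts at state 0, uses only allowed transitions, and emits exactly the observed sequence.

0,3,4,2,0,3,1,5,0,3,1,5,0

  pos 0: x in {0,3}, choose 0; start
  pos 1: x in {0,3}, choose 3; 0->3 ok
  pos 2: z in {4,5}, choose 4; 3->4 ok
  pos 3: w in {2}, choose 2; 4->2 ok
  pos 4: x in {0,3}, choose 0; 2->0 ok
  pos 5: x in {0,3}, choose 3; 0->3 ok
  pos 6: y in {1}, choose 1; 3->1 ok
  pos 7: z in {4,5}, choose 5; 1->5 ok
  pos 8: x in {0,3}, choose 0; 5->0 ok
  pos 9: x in {0,3}, choose 3; 0->3 ok
  pos 10: y in {1}, choose 1; 3->1 ok
  pos 11: z in {4,5}, choose 5; 1->5 ok
  pos 12: x in {0,3}, choose 0; 5->0 ok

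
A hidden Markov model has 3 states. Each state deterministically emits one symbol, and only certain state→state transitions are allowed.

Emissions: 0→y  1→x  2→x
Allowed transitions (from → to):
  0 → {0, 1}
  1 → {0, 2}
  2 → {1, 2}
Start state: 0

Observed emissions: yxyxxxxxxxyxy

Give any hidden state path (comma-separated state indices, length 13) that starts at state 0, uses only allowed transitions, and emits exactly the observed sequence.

0,1,0,1,2,1,2,2,2,1,0,1,0

  pos 0: y in {0}, choose 0; start
  pos 1: x in {1,2}, choose 1; 0->1 ok
  pos 2: y in {0}, choose 0; 1->0 ok
  pos 3: x in {1,2}, choose 1; 0->1 ok
  pos 4: x in {1,2}, choose 2; 1->2 ok
  pos 5: x in {1,2}, choose 1; 2->1 ok
  pos 6: x in {1,2}, choose 2; 1->2 ok
  pos 7: x in {1,2}, choose 2; 2->2 ok
  pos 8: x in {1,2}, choose 2; 2->2 ok
  pos 9: x in {1,2}, choose 1; 2->1 ok
  pos 10: y in {0}, choose 0; 1->0 ok
  pos 11: x in {1,2}, choose 1; 0->1 ok
  pos 12: y in {0}, choose 0; 1->0 ok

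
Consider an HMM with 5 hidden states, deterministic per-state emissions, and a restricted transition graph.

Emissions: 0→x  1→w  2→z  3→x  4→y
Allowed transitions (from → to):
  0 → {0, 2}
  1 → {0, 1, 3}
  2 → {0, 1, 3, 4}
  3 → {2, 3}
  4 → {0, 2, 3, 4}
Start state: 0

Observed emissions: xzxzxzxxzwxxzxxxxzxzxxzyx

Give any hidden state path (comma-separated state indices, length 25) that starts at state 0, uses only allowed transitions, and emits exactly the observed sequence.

  [0] x  {0,3}  => 0  start
  [1] z  {2}  => 2  0->2 ok
  [2] x  {0,3}  => 3  2->3 ok
  [3] z  {2}  => 2  3->2 ok
  [4] x  {0,3}  => 0  2->0 ok
  [5] z  {2}  => 2  0->2 ok
  [6] x  {0,3}  => 3  2->3 ok
  [7] x  {0,3}  => 3  3->3 ok
  [8] z  {2}  => 2  3->2 ok
  [9] w  {1}  => 1  2->1 ok
  [10] x  {0,3}  => 3  1->3 ok
  [11] x  {0,3}  => 3  3->3 ok
  [12] z  {2}  => 2  3->2 ok
  [13] x  {0,3}  => 3  2->3 ok
  [14] x  {0,3}  => 3  3->3 ok
  [15] x  {0,3}  => 3  3->3 ok
  [16] x  {0,3}  => 3  3->3 ok
  [17] z  {2}  => 2  3->2 ok
  [18] x  {0,3}  => 3  2->3 ok
  [19] z  {2}  => 2  3->2 ok
  [20] x  {0,3}  => 3  2->3 ok
  [21] x  {0,3}  => 3  3->3 ok
  [22] z  {2}  => 2  3->2 ok
  [23] y  {4}  => 4  2->4 ok
  [24] x  {0,3}  => 0  4->0 ok

0,2,3,2,0,2,3,3,2,1,3,3,2,3,3,3,3,2,3,2,3,3,2,4,0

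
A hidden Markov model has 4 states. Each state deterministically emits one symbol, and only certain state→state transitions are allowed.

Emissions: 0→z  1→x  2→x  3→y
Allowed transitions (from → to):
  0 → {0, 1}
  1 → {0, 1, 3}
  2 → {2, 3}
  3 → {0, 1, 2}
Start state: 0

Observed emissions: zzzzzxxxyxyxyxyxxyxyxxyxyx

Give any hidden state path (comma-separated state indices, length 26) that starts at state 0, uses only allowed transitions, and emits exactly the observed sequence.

  pos 0: z in {0}, choose 0; start
  pos 1: z in {0}, choose 0; 0->0 ok
  pos 2: z in {0}, choose 0; 0->0 ok
  pos 3: z in {0}, choose 0; 0->0 ok
  pos 4: z in {0}, choose 0; 0->0 ok
  pos 5: x in {1,2}, choose 1; 0->1 ok
  pos 6: x in {1,2}, choose 1; 1->1 ok
  pos 7: x in {1,2}, choose 1; 1->1 ok
  pos 8: y in {3}, choose 3; 1->3 ok
  pos 9: x in {1,2}, choose 1; 3->1 ok
  pos 10: y in {3}, choose 3; 1->3 ok
  pos 11: x in {1,2}, choose 1; 3->1 ok
  pos 12: y in {3}, choose 3; 1->3 ok
  pos 13: x in {1,2}, choose 2; 3->2 ok
  pos 14: y in {3}, choose 3; 2->3 ok
  pos 15: x in {1,2}, choose 2; 3->2 ok
  pos 16: x in {1,2}, choose 2; 2->2 ok
  pos 17: y in {3}, choose 3; 2->3 ok
  pos 18: x in {1,2}, choose 2; 3->2 ok
  pos 19: y in {3}, choose 3; 2->3 ok
  pos 20: x in {1,2}, choose 2; 3->2 ok
  pos 21: x in {1,2}, choose 2; 2->2 ok
  pos 22: y in {3}, choose 3; 2->3 ok
  pos 23: x in {1,2}, choose 2; 3->2 ok
  pos 24: y in {3}, choose 3; 2->3 ok
  pos 25: x in {1,2}, choose 1; 3->1 ok

0,0,0,0,0,1,1,1,3,1,3,1,3,2,3,2,2,3,2,3,2,2,3,2,3,1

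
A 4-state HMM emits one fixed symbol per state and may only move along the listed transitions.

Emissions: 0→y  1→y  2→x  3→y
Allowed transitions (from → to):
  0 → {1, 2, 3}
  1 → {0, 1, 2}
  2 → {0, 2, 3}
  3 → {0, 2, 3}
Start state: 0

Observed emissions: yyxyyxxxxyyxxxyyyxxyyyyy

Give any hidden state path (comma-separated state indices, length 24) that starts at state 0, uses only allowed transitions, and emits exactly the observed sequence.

  [0] y  {0,1,3}  => 0  start
  [1] y  {0,1,3}  => 3  0->3 ok
  [2] x  {2}  => 2  3->2 ok
  [3] y  {0,1,3}  => 3  2->3 ok
  [4] y  {0,1,3}  => 3  3->3 ok
  [5] x  {2}  => 2  3->2 ok
  [6] x  {2}  => 2  2->2 ok
  [7] x  {2}  => 2  2->2 ok
  [8] x  {2}  => 2  2->2 ok
  [9] y  {0,1,3}  => 0  2->0 ok
  [10] y  {0,1,3}  => 3  0->3 ok
  [11] x  {2}  => 2  3->2 ok
  [12] x  {2}  => 2  2->2 ok
  [13] x  {2}  => 2  2->2 ok
  [14] y  {0,1,3}  => 0  2->0 ok
  [15] y  {0,1,3}  => 3  0->3 ok
  [16] y  {0,1,3}  => 0  3->0 ok
  [17] x  {2}  => 2  0->2 ok
  [18] x  {2}  => 2  2->2 ok
  [19] y  {0,1,3}  => 0  2->0 ok
  [20] y  {0,1,3}  => 1  0->1 ok
  [21] y  {0,1,3}  => 0  1->0 ok
  [22] y  {0,1,3}  => 1  0->1 ok
  [23] y  {0,1,3}  => 1  1->1 ok

0,3,2,3,3,2,2,2,2,0,3,2,2,2,0,3,0,2,2,0,1,0,1,1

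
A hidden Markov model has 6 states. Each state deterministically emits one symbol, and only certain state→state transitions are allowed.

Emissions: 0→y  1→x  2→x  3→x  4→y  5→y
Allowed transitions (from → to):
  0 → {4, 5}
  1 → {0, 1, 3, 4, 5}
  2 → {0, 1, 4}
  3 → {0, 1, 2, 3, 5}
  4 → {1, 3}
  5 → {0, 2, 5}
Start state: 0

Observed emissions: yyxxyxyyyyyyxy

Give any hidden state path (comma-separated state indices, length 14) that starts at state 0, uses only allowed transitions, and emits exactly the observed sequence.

  [0] y  {0,4,5}  => 0  start
  [1] y  {0,4,5}  => 4  0->4 ok
  [2] x  {1,2,3}  => 3  4->3 ok
  [3] x  {1,2,3}  => 2  3->2 ok
  [4] y  {0,4,5}  => 4  2->4 ok
  [5] x  {1,2,3}  => 1  4->1 ok
  [6] y  {0,4,5}  => 5  1->5 ok
  [7] y  {0,4,5}  => 5  5->5 ok
  [8] y  {0,4,5}  => 5  5->5 ok
  [9] y  {0,4,5}  => 5  5->5 ok
  [10] y  {0,4,5}  => 0  5->0 ok
  [11] y  {0,4,5}  => 4  0->4 ok
  [12] x  {1,2,3}  => 3  4->3 ok
  [13] y  {0,4,5}  => 5  3->5 ok

0,4,3,2,4,1,5,5,5,5,0,4,3,5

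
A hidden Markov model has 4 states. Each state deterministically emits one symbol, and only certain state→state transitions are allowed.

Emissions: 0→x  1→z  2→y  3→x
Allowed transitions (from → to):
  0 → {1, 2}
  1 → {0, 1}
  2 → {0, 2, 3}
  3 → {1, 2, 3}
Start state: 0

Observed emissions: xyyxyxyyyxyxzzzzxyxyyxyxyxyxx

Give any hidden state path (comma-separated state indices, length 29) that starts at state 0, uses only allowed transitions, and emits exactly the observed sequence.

  [0] x  {0,3}  => 0  start
  [1] y  {2}  => 2  0->2 ok
  [2] y  {2}  => 2  2->2 ok
  [3] x  {0,3}  => 0  2->0 ok
  [4] y  {2}  => 2  0->2 ok
  [5] x  {0,3}  => 0  2->0 ok
  [6] y  {2}  => 2  0->2 ok
  [7] y  {2}  => 2  2->2 ok
  [8] y  {2}  => 2  2->2 ok
  [9] x  {0,3}  => 0  2->0 ok
  [10] y  {2}  => 2  0->2 ok
  [11] x  {0,3}  => 0  2->0 ok
  [12] z  {1}  => 1  0->1 ok
  [13] z  {1}  => 1  1->1 ok
  [14] z  {1}  => 1  1->1 ok
  [15] z  {1}  => 1  1->1 ok
  [16] x  {0,3}  => 0  1->0 ok
  [17] y  {2}  => 2  0->2 ok
  [18] x  {0,3}  => 0  2->0 ok
  [19] y  {2}  => 2  0->2 ok
  [20] y  {2}  => 2  2->2 ok
  [21] x  {0,3}  => 0  2->0 ok
  [22] y  {2}  => 2  0->2 ok
  [23] x  {0,3}  => 0  2->0 ok
  [24] y  {2}  => 2  0->2 ok
  [25] x  {0,3}  => 0  2->0 ok
  [26] y  {2}  => 2  0->2 ok
  [27] x  {0,3}  => 3  2->3 ok
  [28] x  {0,3}  => 3  3->3 ok

0,2,2,0,2,0,2,2,2,0,2,0,1,1,1,1,0,2,0,2,2,0,2,0,2,0,2,3,3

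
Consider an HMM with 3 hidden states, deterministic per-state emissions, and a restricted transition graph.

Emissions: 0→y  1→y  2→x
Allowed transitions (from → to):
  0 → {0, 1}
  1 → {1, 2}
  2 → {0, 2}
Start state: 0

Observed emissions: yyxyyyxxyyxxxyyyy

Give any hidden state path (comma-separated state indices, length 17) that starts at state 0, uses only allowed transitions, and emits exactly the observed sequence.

0,1,2,0,1,1,2,2,0,1,2,2,2,0,0,1,1

  [0] y  {0,1}  => 0  start
  [1] y  {0,1}  => 1  0->1 ok
  [2] x  {2}  => 2  1->2 ok
  [3] y  {0,1}  => 0  2->0 ok
  [4] y  {0,1}  => 1  0->1 ok
  [5] y  {0,1}  => 1  1->1 ok
  [6] x  {2}  => 2  1->2 ok
  [7] x  {2}  => 2  2->2 ok
  [8] y  {0,1}  => 0  2->0 ok
  [9] y  {0,1}  => 1  0->1 ok
  [10] x  {2}  => 2  1->2 ok
  [11] x  {2}  => 2  2->2 ok
  [12] x  {2}  => 2  2->2 ok
  [13] y  {0,1}  => 0  2->0 ok
  [14] y  {0,1}  => 0  0->0 ok
  [15] y  {0,1}  => 1  0->1 ok
  [16] y  {0,1}  => 1  1->1 ok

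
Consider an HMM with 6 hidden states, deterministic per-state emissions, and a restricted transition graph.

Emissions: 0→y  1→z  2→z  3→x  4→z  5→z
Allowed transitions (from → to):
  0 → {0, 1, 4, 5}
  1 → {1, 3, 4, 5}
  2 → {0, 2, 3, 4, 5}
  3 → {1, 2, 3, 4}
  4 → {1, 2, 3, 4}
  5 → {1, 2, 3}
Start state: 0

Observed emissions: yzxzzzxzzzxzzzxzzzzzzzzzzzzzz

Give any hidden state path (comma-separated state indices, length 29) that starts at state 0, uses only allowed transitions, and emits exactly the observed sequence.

  [0] y  {0}  => 0  start
  [1] z  {1,2,4,5}  => 1  0->1 ok
  [2] x  {3}  => 3  1->3 ok
  [3] z  {1,2,4,5}  => 4  3->4 ok
  [4] z  {1,2,4,5}  => 1  4->1 ok
  [5] z  {1,2,4,5}  => 1  1->1 ok
  [6] x  {3}  => 3  1->3 ok
  [7] z  {1,2,4,5}  => 1  3->1 ok
  [8] z  {1,2,4,5}  => 5  1->5 ok
  [9] z  {1,2,4,5}  => 1  5->1 ok
  [10] x  {3}  => 3  1->3 ok
  [11] z  {1,2,4,5}  => 2  3->2 ok
  [12] z  {1,2,4,5}  => 5  2->5 ok
  [13] z  {1,2,4,5}  => 1  5->1 ok
  [14] x  {3}  => 3  1->3 ok
  [15] z  {1,2,4,5}  => 4  3->4 ok
  [16] z  {1,2,4,5}  => 4  4->4 ok
  [17] z  {1,2,4,5}  => 4  4->4 ok
  [18] z  {1,2,4,5}  => 2  4->2 ok
  [19] z  {1,2,4,5}  => 5  2->5 ok
  [20] z  {1,2,4,5}  => 1  5->1 ok
  [21] z  {1,2,4,5}  => 4  1->4 ok
  [22] z  {1,2,4,5}  => 4  4->4 ok
  [23] z  {1,2,4,5}  => 1  4->1 ok
  [24] z  {1,2,4,5}  => 5  1->5 ok
  [25] z  {1,2,4,5}  => 1  5->1 ok
  [26] z  {1,2,4,5}  => 5  1->5 ok
  [27] z  {1,2,4,5}  => 1  5->1 ok
  [28] z  {1,2,4,5}  => 4  1->4 ok

0,1,3,4,1,1,3,1,5,1,3,2,5,1,3,4,4,4,2,5,1,4,4,1,5,1,5,1,4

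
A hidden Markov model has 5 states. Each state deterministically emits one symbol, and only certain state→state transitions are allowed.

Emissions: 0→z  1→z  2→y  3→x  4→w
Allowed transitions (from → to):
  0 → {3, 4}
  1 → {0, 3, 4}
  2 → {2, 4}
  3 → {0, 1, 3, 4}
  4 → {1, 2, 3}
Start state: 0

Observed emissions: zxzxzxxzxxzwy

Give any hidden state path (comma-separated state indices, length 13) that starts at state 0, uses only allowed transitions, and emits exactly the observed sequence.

  pos 0: z in {0,1}, choose 0; start
  pos 1: x in {3}, choose 3; 0->3 ok
  pos 2: z in {0,1}, choose 1; 3->1 ok
  pos 3: x in {3}, choose 3; 1->3 ok
  pos 4: z in {0,1}, choose 0; 3->0 ok
  pos 5: x in {3}, choose 3; 0->3 ok
  pos 6: x in {3}, choose 3; 3->3 ok
  pos 7: z in {0,1}, choose 0; 3->0 ok
  pos 8: x in {3}, choose 3; 0->3 ok
  pos 9: x in {3}, choose 3; 3->3 ok
  pos 10: z in {0,1}, choose 0; 3->0 ok
  pos 11: w in {4}, choose 4; 0->4 ok
  pos 12: y in {2}, choose 2; 4->2 ok

0,3,1,3,0,3,3,0,3,3,0,4,2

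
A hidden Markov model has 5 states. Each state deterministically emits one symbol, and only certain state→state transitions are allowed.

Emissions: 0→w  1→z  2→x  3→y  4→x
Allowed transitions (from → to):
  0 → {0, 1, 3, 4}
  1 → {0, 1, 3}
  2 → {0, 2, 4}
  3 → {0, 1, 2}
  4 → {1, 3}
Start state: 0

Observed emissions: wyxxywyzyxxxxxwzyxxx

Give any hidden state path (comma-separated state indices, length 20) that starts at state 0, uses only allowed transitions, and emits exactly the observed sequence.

0,3,2,4,3,0,3,1,3,2,2,2,2,2,0,1,3,2,2,2

  pos 0: w in {0}, choose 0; start
  pos 1: y in {3}, choose 3; 0->3 ok
  pos 2: x in {2,4}, choose 2; 3->2 ok
  pos 3: x in {2,4}, choose 4; 2->4 ok
  pos 4: y in {3}, choose 3; 4->3 ok
  pos 5: w in {0}, choose 0; 3->0 ok
  pos 6: y in {3}, choose 3; 0->3 ok
  pos 7: z in {1}, choose 1; 3->1 ok
  pos 8: y in {3}, choose 3; 1->3 ok
  pos 9: x in {2,4}, choose 2; 3->2 ok
  pos 10: x in {2,4}, choose 2; 2->2 ok
  pos 11: x in {2,4}, choose 2; 2->2 ok
  pos 12: x in {2,4}, choose 2; 2->2 ok
  pos 13: x in {2,4}, choose 2; 2->2 ok
  pos 14: w in {0}, choose 0; 2->0 ok
  pos 15: z in {1}, choose 1; 0->1 ok
  pos 16: y in {3}, choose 3; 1->3 ok
  pos 17: x in {2,4}, choose 2; 3->2 ok
  pos 18: x in {2,4}, choose 2; 2->2 ok
  pos 19: x in {2,4}, choose 2; 2->2 ok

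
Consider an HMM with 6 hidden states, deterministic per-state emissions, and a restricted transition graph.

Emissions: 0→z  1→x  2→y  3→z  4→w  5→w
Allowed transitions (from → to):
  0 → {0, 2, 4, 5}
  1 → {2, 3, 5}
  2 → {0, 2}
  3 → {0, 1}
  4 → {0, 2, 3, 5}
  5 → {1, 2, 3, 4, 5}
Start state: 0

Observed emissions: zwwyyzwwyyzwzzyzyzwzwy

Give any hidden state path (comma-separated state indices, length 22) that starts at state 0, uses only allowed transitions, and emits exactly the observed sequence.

0,5,5,2,2,0,5,5,2,2,0,4,0,0,2,0,2,0,4,0,5,2

  [0] z  {0,3}  => 0  start
  [1] w  {4,5}  => 5  0->5 ok
  [2] w  {4,5}  => 5  5->5 ok
  [3] y  {2}  => 2  5->2 ok
  [4] y  {2}  => 2  2->2 ok
  [5] z  {0,3}  => 0  2->0 ok
  [6] w  {4,5}  => 5  0->5 ok
  [7] w  {4,5}  => 5  5->5 ok
  [8] y  {2}  => 2  5->2 ok
  [9] y  {2}  => 2  2->2 ok
  [10] z  {0,3}  => 0  2->0 ok
  [11] w  {4,5}  => 4  0->4 ok
  [12] z  {0,3}  => 0  4->0 ok
  [13] z  {0,3}  => 0  0->0 ok
  [14] y  {2}  => 2  0->2 ok
  [15] z  {0,3}  => 0  2->0 ok
  [16] y  {2}  => 2  0->2 ok
  [17] z  {0,3}  => 0  2->0 ok
  [18] w  {4,5}  => 4  0->4 ok
  [19] z  {0,3}  => 0  4->0 ok
  [20] w  {4,5}  => 5  0->5 ok
  [21] y  {2}  => 2  5->2 ok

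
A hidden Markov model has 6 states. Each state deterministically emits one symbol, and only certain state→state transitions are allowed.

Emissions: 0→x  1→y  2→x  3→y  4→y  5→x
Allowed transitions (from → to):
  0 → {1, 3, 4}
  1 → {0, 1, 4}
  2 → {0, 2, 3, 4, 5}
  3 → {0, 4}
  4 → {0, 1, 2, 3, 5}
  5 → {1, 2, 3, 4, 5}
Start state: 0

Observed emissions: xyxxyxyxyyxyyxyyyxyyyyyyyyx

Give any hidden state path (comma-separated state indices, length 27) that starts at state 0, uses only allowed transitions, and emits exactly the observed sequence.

  [0] x  {0,2,5}  => 0  start
  [1] y  {1,3,4}  => 4  0->4 ok
  [2] x  {0,2,5}  => 2  4->2 ok
  [3] x  {0,2,5}  => 0  2->0 ok
  [4] y  {1,3,4}  => 3  0->3 ok
  [5] x  {0,2,5}  => 0  3->0 ok
  [6] y  {1,3,4}  => 1  0->1 ok
  [7] x  {0,2,5}  => 0  1->0 ok
  [8] y  {1,3,4}  => 4  0->4 ok
  [9] y  {1,3,4}  => 3  4->3 ok
  [10] x  {0,2,5}  => 0  3->0 ok
  [11] y  {1,3,4}  => 4  0->4 ok
  [12] y  {1,3,4}  => 3  4->3 ok
  [13] x  {0,2,5}  => 0  3->0 ok
  [14] y  {1,3,4}  => 1  0->1 ok
  [15] y  {1,3,4}  => 1  1->1 ok
  [16] y  {1,3,4}  => 1  1->1 ok
  [17] x  {0,2,5}  => 0  1->0 ok
  [18] y  {1,3,4}  => 1  0->1 ok
  [19] y  {1,3,4}  => 1  1->1 ok
  [20] y  {1,3,4}  => 1  1->1 ok
  [21] y  {1,3,4}  => 1  1->1 ok
  [22] y  {1,3,4}  => 4  1->4 ok
  [23] y  {1,3,4}  => 1  4->1 ok
  [24] y  {1,3,4}  => 1  1->1 ok
  [25] y  {1,3,4}  => 4  1->4 ok
  [26] x  {0,2,5}  => 5  4->5 ok

0,4,2,0,3,0,1,0,4,3,0,4,3,0,1,1,1,0,1,1,1,1,4,1,1,4,5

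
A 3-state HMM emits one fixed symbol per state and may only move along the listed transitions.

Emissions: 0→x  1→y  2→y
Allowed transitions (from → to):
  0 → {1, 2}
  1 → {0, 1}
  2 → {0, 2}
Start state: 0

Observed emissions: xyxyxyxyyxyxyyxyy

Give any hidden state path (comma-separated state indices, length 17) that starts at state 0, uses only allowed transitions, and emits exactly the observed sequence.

  0: obs=x cand={0} pick 0 [start]
  1: obs=y cand={1,2} pick 2 [0->2 ok]
  2: obs=x cand={0} pick 0 [2->0 ok]
  3: obs=y cand={1,2} pick 1 [0->1 ok]
  4: obs=x cand={0} pick 0 [1->0 ok]
  5: obs=y cand={1,2} pick 1 [0->1 ok]
  6: obs=x cand={0} pick 0 [1->0 ok]
  7: obs=y cand={1,2} pick 1 [0->1 ok]
  8: obs=y cand={1,2} pick 1 [1->1 ok]
  9: obs=x cand={0} pick 0 [1->0 ok]
  10: obs=y cand={1,2} pick 2 [0->2 ok]
  11: obs=x cand={0} pick 0 [2->0 ok]
  12: obs=y cand={1,2} pick 1 [0->1 ok]
  13: obs=y cand={1,2} pick 1 [1->1 ok]
  14: obs=x cand={0} pick 0 [1->0 ok]
  15: obs=y cand={1,2} pick 2 [0->2 ok]
  16: obs=y cand={1,2} pick 2 [2->2 ok]

0,2,0,1,0,1,0,1,1,0,2,0,1,1,0,2,2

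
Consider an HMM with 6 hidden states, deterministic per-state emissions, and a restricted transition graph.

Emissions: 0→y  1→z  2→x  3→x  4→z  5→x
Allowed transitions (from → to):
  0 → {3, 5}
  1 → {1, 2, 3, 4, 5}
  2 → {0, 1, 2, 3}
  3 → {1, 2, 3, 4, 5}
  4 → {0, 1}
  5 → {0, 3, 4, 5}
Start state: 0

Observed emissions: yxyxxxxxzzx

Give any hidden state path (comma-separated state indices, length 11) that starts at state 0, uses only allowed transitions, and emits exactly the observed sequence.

  0: obs=y cand={0} pick 0 [start]
  1: obs=x cand={2,3,5} pick 5 [0->5 ok]
  2: obs=y cand={0} pick 0 [5->0 ok]
  3: obs=x cand={2,3,5} pick 3 [0->3 ok]
  4: obs=x cand={2,3,5} pick 5 [3->5 ok]
  5: obs=x cand={2,3,5} pick 3 [5->3 ok]
  6: obs=x cand={2,3,5} pick 5 [3->5 ok]
  7: obs=x cand={2,3,5} pick 5 [5->5 ok]
  8: obs=z cand={1,4} pick 4 [5->4 ok]
  9: obs=z cand={1,4} pick 1 [4->1 ok]
  10: obs=x cand={2,3,5} pick 5 [1->5 ok]

0,5,0,3,5,3,5,5,4,1,5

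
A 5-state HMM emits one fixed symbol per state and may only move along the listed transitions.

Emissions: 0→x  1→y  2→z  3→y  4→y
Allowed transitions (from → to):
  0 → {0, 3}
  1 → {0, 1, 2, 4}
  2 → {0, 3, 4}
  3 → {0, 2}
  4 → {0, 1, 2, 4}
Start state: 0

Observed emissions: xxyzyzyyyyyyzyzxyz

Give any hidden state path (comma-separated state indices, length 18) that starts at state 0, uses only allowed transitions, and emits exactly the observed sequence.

0,0,3,2,3,2,4,1,4,1,4,4,2,3,2,0,3,2

  0: obs=x cand={0} pick 0 [start]
  1: obs=x cand={0} pick 0 [0->0 ok]
  2: obs=y cand={1,3,4} pick 3 [0->3 ok]
  3: obs=z cand={2} pick 2 [3->2 ok]
  4: obs=y cand={1,3,4} pick 3 [2->3 ok]
  5: obs=z cand={2} pick 2 [3->2 ok]
  6: obs=y cand={1,3,4} pick 4 [2->4 ok]
  7: obs=y cand={1,3,4} pick 1 [4->1 ok]
  8: obs=y cand={1,3,4} pick 4 [1->4 ok]
  9: obs=y cand={1,3,4} pick 1 [4->1 ok]
  10: obs=y cand={1,3,4} pick 4 [1->4 ok]
  11: obs=y cand={1,3,4} pick 4 [4->4 ok]
  12: obs=z cand={2} pick 2 [4->2 ok]
  13: obs=y cand={1,3,4} pick 3 [2->3 ok]
  14: obs=z cand={2} pick 2 [3->2 ok]
  15: obs=x cand={0} pick 0 [2->0 ok]
  16: obs=y cand={1,3,4} pick 3 [0->3 ok]
  17: obs=z cand={2} pick 2 [3->2 ok]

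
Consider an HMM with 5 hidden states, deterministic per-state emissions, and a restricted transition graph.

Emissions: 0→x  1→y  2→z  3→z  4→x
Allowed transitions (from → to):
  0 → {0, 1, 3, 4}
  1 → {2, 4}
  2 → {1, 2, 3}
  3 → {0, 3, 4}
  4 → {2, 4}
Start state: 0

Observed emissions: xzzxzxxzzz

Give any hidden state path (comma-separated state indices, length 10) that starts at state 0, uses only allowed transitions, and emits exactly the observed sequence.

0,3,3,0,3,4,4,2,2,3

  0: obs=x cand={0,4} pick 0 [start]
  1: obs=z cand={2,3} pick 3 [0->3 ok]
  2: obs=z cand={2,3} pick 3 [3->3 ok]
  3: obs=x cand={0,4} pick 0 [3->0 ok]
  4: obs=z cand={2,3} pick 3 [0->3 ok]
  5: obs=x cand={0,4} pick 4 [3->4 ok]
  6: obs=x cand={0,4} pick 4 [4->4 ok]
  7: obs=z cand={2,3} pick 2 [4->2 ok]
  8: obs=z cand={2,3} pick 2 [2->2 ok]
  9: obs=z cand={2,3} pick 3 [2->3 ok]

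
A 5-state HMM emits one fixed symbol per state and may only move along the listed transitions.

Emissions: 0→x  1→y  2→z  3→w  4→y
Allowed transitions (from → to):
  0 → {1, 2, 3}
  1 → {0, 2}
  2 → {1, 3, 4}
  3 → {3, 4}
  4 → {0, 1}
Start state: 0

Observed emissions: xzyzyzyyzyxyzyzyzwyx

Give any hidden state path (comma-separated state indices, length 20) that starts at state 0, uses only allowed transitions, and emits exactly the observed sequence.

0,2,1,2,1,2,4,1,2,1,0,1,2,1,2,1,2,3,4,0

  pos 0: x in {0}, choose 0; start
  pos 1: z in {2}, choose 2; 0->2 ok
  pos 2: y in {1,4}, choose 1; 2->1 ok
  pos 3: z in {2}, choose 2; 1->2 ok
  pos 4: y in {1,4}, choose 1; 2->1 ok
  pos 5: z in {2}, choose 2; 1->2 ok
  pos 6: y in {1,4}, choose 4; 2->4 ok
  pos 7: y in {1,4}, choose 1; 4->1 ok
  pos 8: z in {2}, choose 2; 1->2 ok
  pos 9: y in {1,4}, choose 1; 2->1 ok
  pos 10: x in {0}, choose 0; 1->0 ok
  pos 11: y in {1,4}, choose 1; 0->1 ok
  pos 12: z in {2}, choose 2; 1->2 ok
  pos 13: y in {1,4}, choose 1; 2->1 ok
  pos 14: z in {2}, choose 2; 1->2 ok
  pos 15: y in {1,4}, choose 1; 2->1 ok
  pos 16: z in {2}, choose 2; 1->2 ok
  pos 17: w in {3}, choose 3; 2->3 ok
  pos 18: y in {1,4}, choose 4; 3->4 ok
  pos 19: x in {0}, choose 0; 4->0 ok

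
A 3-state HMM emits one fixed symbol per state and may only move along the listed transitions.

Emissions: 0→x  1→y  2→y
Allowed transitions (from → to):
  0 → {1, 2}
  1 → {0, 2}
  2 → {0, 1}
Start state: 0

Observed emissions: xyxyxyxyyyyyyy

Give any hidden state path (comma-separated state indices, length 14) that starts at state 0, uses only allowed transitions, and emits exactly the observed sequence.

  0: obs=x cand={0} pick 0 [start]
  1: obs=y cand={1,2} pick 2 [0->2 ok]
  2: obs=x cand={0} pick 0 [2->0 ok]
  3: obs=y cand={1,2} pick 1 [0->1 ok]
  4: obs=x cand={0} pick 0 [1->0 ok]
  5: obs=y cand={1,2} pick 2 [0->2 ok]
  6: obs=x cand={0} pick 0 [2->0 ok]
  7: obs=y cand={1,2} pick 1 [0->1 ok]
  8: obs=y cand={1,2} pick 2 [1->2 ok]
  9: obs=y cand={1,2} pick 1 [2->1 ok]
  10: obs=y cand={1,2} pick 2 [1->2 ok]
  11: obs=y cand={1,2} pick 1 [2->1 ok]
  12: obs=y cand={1,2} pick 2 [1->2 ok]
  13: obs=y cand={1,2} pick 1 [2->1 ok]

0,2,0,1,0,2,0,1,2,1,2,1,2,1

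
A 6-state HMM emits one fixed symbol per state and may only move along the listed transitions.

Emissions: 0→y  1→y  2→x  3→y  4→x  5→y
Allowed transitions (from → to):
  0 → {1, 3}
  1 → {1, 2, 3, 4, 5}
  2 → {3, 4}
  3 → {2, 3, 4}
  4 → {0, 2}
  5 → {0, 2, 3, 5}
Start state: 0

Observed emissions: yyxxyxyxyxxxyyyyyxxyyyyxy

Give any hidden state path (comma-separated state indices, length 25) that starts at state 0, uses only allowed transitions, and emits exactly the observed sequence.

0,3,4,2,3,2,3,2,3,4,2,4,0,1,3,3,3,2,4,0,1,1,3,2,3

  0: obs=y cand={0,1,3,5} pick 0 [start]
  1: obs=y cand={0,1,3,5} pick 3 [0->3 ok]
  2: obs=x cand={2,4} pick 4 [3->4 ok]
  3: obs=x cand={2,4} pick 2 [4->2 ok]
  4: obs=y cand={0,1,3,5} pick 3 [2->3 ok]
  5: obs=x cand={2,4} pick 2 [3->2 ok]
  6: obs=y cand={0,1,3,5} pick 3 [2->3 ok]
  7: obs=x cand={2,4} pick 2 [3->2 ok]
  8: obs=y cand={0,1,3,5} pick 3 [2->3 ok]
  9: obs=x cand={2,4} pick 4 [3->4 ok]
  10: obs=x cand={2,4} pick 2 [4->2 ok]
  11: obs=x cand={2,4} pick 4 [2->4 ok]
  12: obs=y cand={0,1,3,5} pick 0 [4->0 ok]
  13: obs=y cand={0,1,3,5} pick 1 [0->1 ok]
  14: obs=y cand={0,1,3,5} pick 3 [1->3 ok]
  15: obs=y cand={0,1,3,5} pick 3 [3->3 ok]
  16: obs=y cand={0,1,3,5} pick 3 [3->3 ok]
  17: obs=x cand={2,4} pick 2 [3->2 ok]
  18: obs=x cand={2,4} pick 4 [2->4 ok]
  19: obs=y cand={0,1,3,5} pick 0 [4->0 ok]
  20: obs=y cand={0,1,3,5} pick 1 [0->1 ok]
  21: obs=y cand={0,1,3,5} pick 1 [1->1 ok]
  22: obs=y cand={0,1,3,5} pick 3 [1->3 ok]
  23: obs=x cand={2,4} pick 2 [3->2 ok]
  24: obs=y cand={0,1,3,5} pick 3 [2->3 ok]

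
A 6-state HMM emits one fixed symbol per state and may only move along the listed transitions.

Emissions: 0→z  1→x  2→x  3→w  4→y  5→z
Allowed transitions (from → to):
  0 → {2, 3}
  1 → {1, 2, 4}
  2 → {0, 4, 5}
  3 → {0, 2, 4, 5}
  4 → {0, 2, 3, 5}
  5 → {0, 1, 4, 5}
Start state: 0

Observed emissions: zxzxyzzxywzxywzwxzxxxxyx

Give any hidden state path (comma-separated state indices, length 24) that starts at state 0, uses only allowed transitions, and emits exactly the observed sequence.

0,2,0,2,4,5,0,2,4,3,5,1,4,3,0,3,2,5,1,1,1,1,4,2

  0: obs=z cand={0,5} pick 0 [start]
  1: obs=x cand={1,2} pick 2 [0->2 ok]
  2: obs=z cand={0,5} pick 0 [2->0 ok]
  3: obs=x cand={1,2} pick 2 [0->2 ok]
  4: obs=y cand={4} pick 4 [2->4 ok]
  5: obs=z cand={0,5} pick 5 [4->5 ok]
  6: obs=z cand={0,5} pick 0 [5->0 ok]
  7: obs=x cand={1,2} pick 2 [0->2 ok]
  8: obs=y cand={4} pick 4 [2->4 ok]
  9: obs=w cand={3} pick 3 [4->3 ok]
  10: obs=z cand={0,5} pick 5 [3->5 ok]
  11: obs=x cand={1,2} pick 1 [5->1 ok]
  12: obs=y cand={4} pick 4 [1->4 ok]
  13: obs=w cand={3} pick 3 [4->3 ok]
  14: obs=z cand={0,5} pick 0 [3->0 ok]
  15: obs=w cand={3} pick 3 [0->3 ok]
  16: obs=x cand={1,2} pick 2 [3->2 ok]
  17: obs=z cand={0,5} pick 5 [2->5 ok]
  18: obs=x cand={1,2} pick 1 [5->1 ok]
  19: obs=x cand={1,2} pick 1 [1->1 ok]
  20: obs=x cand={1,2} pick 1 [1->1 ok]
  21: obs=x cand={1,2} pick 1 [1->1 ok]
  22: obs=y cand={4} pick 4 [1->4 ok]
  23: obs=x cand={1,2} pick 2 [4->2 ok]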